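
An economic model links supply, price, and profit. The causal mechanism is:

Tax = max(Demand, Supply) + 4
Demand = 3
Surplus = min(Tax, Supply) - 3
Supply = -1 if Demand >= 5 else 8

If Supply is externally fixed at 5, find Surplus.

Under do(Supply=5), the mechanism Supply = -1 if Demand >= 5 else 8 is discarded; Supply is fixed at 5.
Tax = max(Demand, Supply) + 4  [with Demand=3, Supply=5]  = 9
Surplus = min(Tax, Supply) - 3  [with Tax=9, Supply=5]  = 2

2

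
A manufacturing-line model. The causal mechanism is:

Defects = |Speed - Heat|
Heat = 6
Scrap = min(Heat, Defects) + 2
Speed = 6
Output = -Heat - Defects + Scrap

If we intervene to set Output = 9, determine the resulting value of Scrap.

The intervention breaks the incoming arrows to Output: Output = -Heat - Defects + Scrap no longer applies, and Output = 9.
Since Scrap is not a descendant of the intervened variable, it is unaffected.
Defects = |Speed - Heat|  [with Speed=6, Heat=6]  = 0
Scrap = min(Heat, Defects) + 2  [with Heat=6, Defects=0]  = 2

2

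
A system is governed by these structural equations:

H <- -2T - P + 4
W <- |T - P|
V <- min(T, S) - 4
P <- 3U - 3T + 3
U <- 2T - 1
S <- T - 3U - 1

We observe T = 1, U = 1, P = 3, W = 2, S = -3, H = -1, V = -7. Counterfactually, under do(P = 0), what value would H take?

2

The intervention breaks the incoming arrows to P: P <- 3U - 3T + 3 no longer applies, and P = 0.
H = -2T - P + 4  [with T=1, P=0]  = 2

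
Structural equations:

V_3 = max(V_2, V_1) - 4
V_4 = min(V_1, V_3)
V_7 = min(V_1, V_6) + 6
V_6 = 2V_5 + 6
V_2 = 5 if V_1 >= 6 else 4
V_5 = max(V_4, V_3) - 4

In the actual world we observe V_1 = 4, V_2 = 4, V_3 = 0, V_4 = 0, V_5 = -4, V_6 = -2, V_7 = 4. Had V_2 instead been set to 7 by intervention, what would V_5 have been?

-1

do(V_2=7) replaces the equation V_2 = 5 if V_1 >= 6 else 4 with the constant V_2 = 7.
V_3 = max(V_2, V_1) - 4  [with V_2=7, V_1=4]  = 3
V_4 = min(V_1, V_3)  [with V_1=4, V_3=3]  = 3
V_5 = max(V_4, V_3) - 4  [with V_4=3, V_3=3]  = -1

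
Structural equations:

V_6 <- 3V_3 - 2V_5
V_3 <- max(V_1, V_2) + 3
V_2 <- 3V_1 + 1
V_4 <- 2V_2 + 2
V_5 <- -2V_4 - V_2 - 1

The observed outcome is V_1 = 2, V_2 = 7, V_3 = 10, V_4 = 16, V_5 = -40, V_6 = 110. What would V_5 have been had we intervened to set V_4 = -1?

-6

Intervening sets V_4 = -1 and removes its equation (V_4 <- 2V_2 + 2).
V_2 = 3V_1 + 1  [with V_1=2]  = 7
V_5 = -2V_4 - V_2 - 1  [with V_4=-1, V_2=7]  = -6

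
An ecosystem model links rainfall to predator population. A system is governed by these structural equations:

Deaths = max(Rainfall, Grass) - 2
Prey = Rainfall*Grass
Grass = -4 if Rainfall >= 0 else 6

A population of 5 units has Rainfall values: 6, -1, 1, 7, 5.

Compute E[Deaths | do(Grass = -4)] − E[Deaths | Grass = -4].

-1.15

The intervention sets Grass=-4 in all 5 units regardless of Rainfall. Recomputing Deaths per unit gives 4, -3, -1, 5, 3; average 1.6.
Conditioning on Grass=-4 selects the 4 unit(s) with Rainfall ∈ {6, 1, 7, 5}. Their Deaths values: 4, -1, 5, 3. Mean = 2.75.
Difference = 1.6 − 2.75 = -1.15.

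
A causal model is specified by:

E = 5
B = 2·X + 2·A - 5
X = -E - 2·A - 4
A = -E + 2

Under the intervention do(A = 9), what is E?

Under do(A=9), the mechanism A = -E + 2 is discarded; A is fixed at 9.
E is not downstream of the intervention, so its value is determined by the original equations.

5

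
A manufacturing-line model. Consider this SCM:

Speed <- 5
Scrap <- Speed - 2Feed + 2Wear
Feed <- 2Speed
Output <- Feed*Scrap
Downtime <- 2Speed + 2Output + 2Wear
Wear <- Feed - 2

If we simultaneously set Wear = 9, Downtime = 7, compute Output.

The joint intervention fixes Wear = 9, Downtime = 7, removing each variable's own equation.
Feed = 2Speed  [with Speed=5]  = 10
Scrap = Speed - 2Feed + 2Wear  [with Speed=5, Feed=10, Wear=9]  = 3
Output = Feed*Scrap  [with Feed=10, Scrap=3]  = 30

30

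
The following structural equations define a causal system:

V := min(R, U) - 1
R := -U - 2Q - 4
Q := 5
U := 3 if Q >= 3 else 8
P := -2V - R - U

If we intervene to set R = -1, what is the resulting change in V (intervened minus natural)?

16

The intervention breaks the incoming arrows to R: R := -U - 2Q - 4 no longer applies, and R = -1.
U = 3 if Q >= 3 else 8  [with Q=5]  = 3
V = min(R, U) - 1  [with R=-1, U=3]  = -2
Without intervention: U = 3 if Q >= 3 else 8  [with Q=5]  = 3; R = -U - 2Q - 4  [with U=3, Q=5]  = -17; V = min(R, U) - 1  [with R=-17, U=3]  = -18.
Change = -2 − (-18) = 16.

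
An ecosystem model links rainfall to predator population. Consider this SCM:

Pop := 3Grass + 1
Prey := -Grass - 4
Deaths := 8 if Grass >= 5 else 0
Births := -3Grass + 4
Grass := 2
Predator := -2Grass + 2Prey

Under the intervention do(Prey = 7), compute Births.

Under do(Prey=7), the mechanism Prey := -Grass - 4 is discarded; Prey is fixed at 7.
Since Births is not a descendant of the intervened variable, it is unaffected.
Births = -3Grass + 4  [with Grass=2]  = -2

-2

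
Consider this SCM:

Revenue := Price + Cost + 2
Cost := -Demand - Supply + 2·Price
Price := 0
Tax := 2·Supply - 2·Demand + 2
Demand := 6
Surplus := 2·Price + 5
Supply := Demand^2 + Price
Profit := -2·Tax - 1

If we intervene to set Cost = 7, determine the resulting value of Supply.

36

Under do(Cost=7), the mechanism Cost := -Demand - Supply + 2·Price is discarded; Cost is fixed at 7.
Since Supply is not a descendant of the intervened variable, it is unaffected.
Supply = Demand^2 + Price  [with Demand=6, Price=0]  = 36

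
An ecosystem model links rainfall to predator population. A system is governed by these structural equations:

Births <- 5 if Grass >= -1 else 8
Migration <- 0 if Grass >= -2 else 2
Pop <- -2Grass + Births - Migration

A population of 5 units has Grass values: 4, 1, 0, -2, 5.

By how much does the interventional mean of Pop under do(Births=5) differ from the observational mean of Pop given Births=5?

1.8

The intervention sets Births=5 in all 5 units regardless of Grass. Recomputing Pop per unit gives -3, 3, 5, 9, -5; average 1.8.
Observing Births=5 restricts to units where Births's equation naturally yields 5: Grass ∈ {4, 1, 0, 5}. In that subpopulation Pop = -3, 3, 5, -5, mean 0.
Difference = 1.8 − 0 = 1.8.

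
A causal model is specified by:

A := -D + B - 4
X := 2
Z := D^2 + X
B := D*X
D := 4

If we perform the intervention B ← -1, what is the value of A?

Intervening sets B = -1 and removes its equation (B := D*X).
A = -D + B - 4  [with D=4, B=-1]  = -9

-9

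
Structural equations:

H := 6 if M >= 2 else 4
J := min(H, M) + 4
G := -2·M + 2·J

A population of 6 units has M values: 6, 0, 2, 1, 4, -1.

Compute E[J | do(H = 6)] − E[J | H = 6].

Under do(H=6), H's equation is replaced by H=6 for every unit. Per-unit J: 10, 4, 6, 5, 8, 3. Mean = 6.
Observing H=6 restricts to units where H's equation naturally yields 6: M ∈ {6, 2, 4}. In that subpopulation J = 10, 6, 8, mean 8.
Difference = 6 − 8 = -2.

-2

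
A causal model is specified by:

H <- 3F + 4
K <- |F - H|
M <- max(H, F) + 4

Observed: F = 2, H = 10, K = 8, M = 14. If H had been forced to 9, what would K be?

7

The intervention breaks the incoming arrows to H: H <- 3F + 4 no longer applies, and H = 9.
K = |F - H|  [with F=2, H=9]  = 7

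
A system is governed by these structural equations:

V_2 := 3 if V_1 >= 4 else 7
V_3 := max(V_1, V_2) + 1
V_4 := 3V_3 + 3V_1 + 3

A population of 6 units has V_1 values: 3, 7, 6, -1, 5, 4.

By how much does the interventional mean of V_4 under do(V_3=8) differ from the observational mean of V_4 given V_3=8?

3

Every unit gets V_3=8 under the intervention. V_4 values become 36, 48, 45, 24, 42, 39; E[V_4|do(V_3=8)] = 39.
Conditioning on V_3=8 selects the 3 unit(s) with V_1 ∈ {3, 7, -1}. Their V_4 values: 36, 48, 24. Mean = 36.
Difference = 39 − 36 = 3.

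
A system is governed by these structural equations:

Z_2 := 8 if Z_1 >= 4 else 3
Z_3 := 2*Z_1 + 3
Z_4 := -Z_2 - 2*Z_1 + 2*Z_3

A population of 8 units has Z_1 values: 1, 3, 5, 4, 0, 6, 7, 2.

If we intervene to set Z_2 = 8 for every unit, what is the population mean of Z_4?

do(Z_2=8) breaks Z_2's dependence on Z_1. With Z_2=8 fixed, Z_4 across the units is 0, 4, 8, 6, -2, 10, 12, 2, mean 5.

5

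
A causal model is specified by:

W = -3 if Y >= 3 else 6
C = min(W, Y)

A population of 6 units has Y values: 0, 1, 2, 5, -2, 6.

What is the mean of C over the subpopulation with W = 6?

Conditioning on W=6 selects the 4 unit(s) with Y ∈ {0, 1, 2, -2}. Their C values: 0, 1, 2, -2. Mean = 0.25.

0.25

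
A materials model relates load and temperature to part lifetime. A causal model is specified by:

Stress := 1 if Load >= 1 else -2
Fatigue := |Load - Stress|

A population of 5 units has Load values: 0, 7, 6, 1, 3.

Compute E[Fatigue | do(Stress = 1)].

The intervention sets Stress=1 in all 5 units regardless of Load. Recomputing Fatigue per unit gives 1, 6, 5, 0, 2; average 2.8.

2.8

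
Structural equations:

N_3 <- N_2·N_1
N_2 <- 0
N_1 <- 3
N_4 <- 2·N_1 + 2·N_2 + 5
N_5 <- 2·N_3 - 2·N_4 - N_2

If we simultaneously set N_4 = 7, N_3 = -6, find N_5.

-26

The joint intervention fixes N_4 = 7, N_3 = -6, removing each variable's own equation.
N_5 = 2·N_3 - 2·N_4 - N_2  [with N_3=-6, N_4=7, N_2=0]  = -26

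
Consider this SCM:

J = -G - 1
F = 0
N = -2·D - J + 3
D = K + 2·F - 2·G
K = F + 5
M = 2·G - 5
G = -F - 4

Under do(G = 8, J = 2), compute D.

The joint intervention fixes G = 8, J = 2, removing each variable's own equation.
K = F + 5  [with F=0]  = 5
D = K + 2·F - 2·G  [with K=5, F=0, G=8]  = -11

-11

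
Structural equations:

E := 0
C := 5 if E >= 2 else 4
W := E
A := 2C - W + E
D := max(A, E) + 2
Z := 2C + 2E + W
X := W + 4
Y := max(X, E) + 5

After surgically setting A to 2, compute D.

Intervening sets A = 2 and removes its equation (A := 2C - W + E).
D = max(A, E) + 2  [with A=2, E=0]  = 4

4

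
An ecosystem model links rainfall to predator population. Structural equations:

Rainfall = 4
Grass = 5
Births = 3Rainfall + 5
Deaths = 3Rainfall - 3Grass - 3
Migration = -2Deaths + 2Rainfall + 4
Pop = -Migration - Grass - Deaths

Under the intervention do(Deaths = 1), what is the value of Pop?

Under do(Deaths=1), the mechanism Deaths = 3Rainfall - 3Grass - 3 is discarded; Deaths is fixed at 1.
Migration = -2Deaths + 2Rainfall + 4  [with Deaths=1, Rainfall=4]  = 10
Pop = -Migration - Grass - Deaths  [with Migration=10, Grass=5, Deaths=1]  = -16

-16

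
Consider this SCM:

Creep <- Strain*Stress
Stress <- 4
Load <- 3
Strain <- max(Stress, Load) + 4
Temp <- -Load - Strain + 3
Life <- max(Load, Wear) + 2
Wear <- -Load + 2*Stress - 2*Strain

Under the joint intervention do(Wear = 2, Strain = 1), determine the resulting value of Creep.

Under do(Wear = 2, Strain = 1), each intervened variable's structural equation is replaced by its fixed value.
Creep = Strain*Stress  [with Strain=1, Stress=4]  = 4

4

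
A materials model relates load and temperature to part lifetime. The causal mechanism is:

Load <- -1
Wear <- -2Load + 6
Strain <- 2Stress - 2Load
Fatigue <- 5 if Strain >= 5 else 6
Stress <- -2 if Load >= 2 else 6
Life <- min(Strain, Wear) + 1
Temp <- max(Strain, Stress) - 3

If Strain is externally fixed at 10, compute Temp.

The intervention breaks the incoming arrows to Strain: Strain <- 2Stress - 2Load no longer applies, and Strain = 10.
Stress = -2 if Load >= 2 else 6  [with Load=-1]  = 6
Temp = max(Strain, Stress) - 3  [with Strain=10, Stress=6]  = 7

7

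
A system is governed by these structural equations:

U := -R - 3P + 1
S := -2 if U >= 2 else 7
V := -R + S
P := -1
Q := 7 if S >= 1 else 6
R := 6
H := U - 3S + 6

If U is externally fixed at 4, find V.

The intervention breaks the incoming arrows to U: U := -R - 3P + 1 no longer applies, and U = 4.
S = -2 if U >= 2 else 7  [with U=4]  = -2
V = -R + S  [with R=6, S=-2]  = -8

-8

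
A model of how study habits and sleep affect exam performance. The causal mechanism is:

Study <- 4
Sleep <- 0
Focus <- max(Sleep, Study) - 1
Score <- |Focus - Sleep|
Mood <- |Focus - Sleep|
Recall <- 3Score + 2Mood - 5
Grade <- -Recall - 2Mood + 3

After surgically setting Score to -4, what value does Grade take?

8

The intervention breaks the incoming arrows to Score: Score <- |Focus - Sleep| no longer applies, and Score = -4.
Focus = max(Sleep, Study) - 1  [with Sleep=0, Study=4]  = 3
Mood = |Focus - Sleep|  [with Focus=3, Sleep=0]  = 3
Recall = 3Score + 2Mood - 5  [with Score=-4, Mood=3]  = -11
Grade = -Recall - 2Mood + 3  [with Recall=-11, Mood=3]  = 8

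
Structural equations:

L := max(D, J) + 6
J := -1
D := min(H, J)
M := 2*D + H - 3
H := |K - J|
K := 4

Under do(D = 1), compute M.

Intervening sets D = 1 and removes its equation (D := min(H, J)).
H = |K - J|  [with K=4, J=-1]  = 5
M = 2*D + H - 3  [with D=1, H=5]  = 4

4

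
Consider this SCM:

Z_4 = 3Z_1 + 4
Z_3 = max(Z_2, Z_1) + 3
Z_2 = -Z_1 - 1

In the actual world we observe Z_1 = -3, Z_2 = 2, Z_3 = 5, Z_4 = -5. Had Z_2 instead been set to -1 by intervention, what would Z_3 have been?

The intervention breaks the incoming arrows to Z_2: Z_2 = -Z_1 - 1 no longer applies, and Z_2 = -1.
Z_3 = max(Z_2, Z_1) + 3  [with Z_2=-1, Z_1=-3]  = 2

2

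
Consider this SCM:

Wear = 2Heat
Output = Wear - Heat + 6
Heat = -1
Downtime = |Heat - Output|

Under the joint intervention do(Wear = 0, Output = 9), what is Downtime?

Setting Wear = 0, Output = 9 by intervention discards those variables' equations.
Downtime = |Heat - Output|  [with Heat=-1, Output=9]  = 10

10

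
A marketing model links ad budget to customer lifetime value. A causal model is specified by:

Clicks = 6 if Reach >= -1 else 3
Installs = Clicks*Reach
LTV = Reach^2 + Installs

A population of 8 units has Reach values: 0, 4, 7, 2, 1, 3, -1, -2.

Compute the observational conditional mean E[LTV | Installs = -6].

-3.5

Observing Installs=-6 restricts to units where Installs's equation naturally yields -6: Reach ∈ {-1, -2}. In that subpopulation LTV = -5, -2, mean -3.5.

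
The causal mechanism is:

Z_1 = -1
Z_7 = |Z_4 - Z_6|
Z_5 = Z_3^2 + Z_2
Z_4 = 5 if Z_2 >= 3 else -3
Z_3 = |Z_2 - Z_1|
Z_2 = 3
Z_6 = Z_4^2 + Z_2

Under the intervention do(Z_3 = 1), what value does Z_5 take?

4

do(Z_3=1) replaces the equation Z_3 = |Z_2 - Z_1| with the constant Z_3 = 1.
Z_5 = Z_3^2 + Z_2  [with Z_3=1, Z_2=3]  = 4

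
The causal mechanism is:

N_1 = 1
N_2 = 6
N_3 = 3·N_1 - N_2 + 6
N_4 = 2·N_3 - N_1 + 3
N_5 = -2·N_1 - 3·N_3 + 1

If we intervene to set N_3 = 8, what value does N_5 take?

do(N_3=8) replaces the equation N_3 = 3·N_1 - N_2 + 6 with the constant N_3 = 8.
N_5 = -2·N_1 - 3·N_3 + 1  [with N_1=1, N_3=8]  = -25

-25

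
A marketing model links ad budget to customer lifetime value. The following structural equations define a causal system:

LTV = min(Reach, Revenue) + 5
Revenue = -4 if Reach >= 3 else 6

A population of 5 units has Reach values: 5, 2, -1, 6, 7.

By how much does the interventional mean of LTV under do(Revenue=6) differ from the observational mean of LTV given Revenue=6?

3.1

The intervention sets Revenue=6 in all 5 units regardless of Reach. Recomputing LTV per unit gives 10, 7, 4, 11, 11; average 8.6.
Conditioning on Revenue=6 selects the 2 unit(s) with Reach ∈ {2, -1}. Their LTV values: 7, 4. Mean = 5.5.
Difference = 8.6 − 5.5 = 3.1.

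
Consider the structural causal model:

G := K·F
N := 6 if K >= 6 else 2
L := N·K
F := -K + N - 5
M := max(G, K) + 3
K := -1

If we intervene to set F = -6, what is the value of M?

The intervention breaks the incoming arrows to F: F := -K + N - 5 no longer applies, and F = -6.
G = K·F  [with K=-1, F=-6]  = 6
M = max(G, K) + 3  [with G=6, K=-1]  = 9

9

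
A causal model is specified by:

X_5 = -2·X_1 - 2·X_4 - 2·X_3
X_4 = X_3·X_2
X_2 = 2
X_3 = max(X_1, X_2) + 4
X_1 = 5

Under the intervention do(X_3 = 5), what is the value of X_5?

do(X_3=5) replaces the equation X_3 = max(X_1, X_2) + 4 with the constant X_3 = 5.
X_4 = X_3·X_2  [with X_3=5, X_2=2]  = 10
X_5 = -2·X_1 - 2·X_4 - 2·X_3  [with X_1=5, X_4=10, X_3=5]  = -40

-40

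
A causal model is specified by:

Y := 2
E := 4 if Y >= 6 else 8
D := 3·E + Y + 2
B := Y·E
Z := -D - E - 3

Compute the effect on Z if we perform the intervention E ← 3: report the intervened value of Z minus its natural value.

do(E=3) replaces the equation E := 4 if Y >= 6 else 8 with the constant E = 3.
D = 3·E + Y + 2  [with E=3, Y=2]  = 13
Z = -D - E - 3  [with D=13, E=3]  = -19
Without intervention: E = 4 if Y >= 6 else 8  [with Y=2]  = 8; D = 3·E + Y + 2  [with E=8, Y=2]  = 28; Z = -D - E - 3  [with D=28, E=8]  = -39.
Change = -19 − (-39) = 20.

20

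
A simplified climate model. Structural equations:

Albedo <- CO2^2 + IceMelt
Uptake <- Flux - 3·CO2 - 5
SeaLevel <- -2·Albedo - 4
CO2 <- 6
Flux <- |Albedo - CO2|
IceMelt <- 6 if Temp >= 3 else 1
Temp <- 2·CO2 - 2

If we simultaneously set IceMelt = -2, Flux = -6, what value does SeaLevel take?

-72

The joint intervention fixes IceMelt = -2, Flux = -6, removing each variable's own equation.
Albedo = CO2^2 + IceMelt  [with CO2=6, IceMelt=-2]  = 34
SeaLevel = -2·Albedo - 4  [with Albedo=34]  = -72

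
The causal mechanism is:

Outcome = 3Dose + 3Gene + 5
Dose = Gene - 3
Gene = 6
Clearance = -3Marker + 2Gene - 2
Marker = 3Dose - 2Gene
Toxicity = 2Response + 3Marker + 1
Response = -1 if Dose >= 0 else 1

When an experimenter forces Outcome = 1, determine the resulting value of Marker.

-3

Intervening sets Outcome = 1 and removes its equation (Outcome = 3Dose + 3Gene + 5).
Marker is not downstream of the intervention, so its value is determined by the original equations.
Dose = Gene - 3  [with Gene=6]  = 3
Marker = 3Dose - 2Gene  [with Dose=3, Gene=6]  = -3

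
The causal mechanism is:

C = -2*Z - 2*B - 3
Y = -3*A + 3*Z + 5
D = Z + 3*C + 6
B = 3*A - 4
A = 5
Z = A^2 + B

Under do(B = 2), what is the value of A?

Under do(B=2), the mechanism B = 3*A - 4 is discarded; B is fixed at 2.
A is not downstream of the intervention, so its value is determined by the original equations.

5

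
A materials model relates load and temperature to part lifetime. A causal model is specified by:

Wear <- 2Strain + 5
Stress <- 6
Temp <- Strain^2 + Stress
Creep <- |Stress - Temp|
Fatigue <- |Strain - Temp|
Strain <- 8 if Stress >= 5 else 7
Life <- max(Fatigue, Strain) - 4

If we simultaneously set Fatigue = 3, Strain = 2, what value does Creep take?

Under do(Fatigue = 3, Strain = 2), each intervened variable's structural equation is replaced by its fixed value.
Temp = Strain^2 + Stress  [with Strain=2, Stress=6]  = 10
Creep = |Stress - Temp|  [with Stress=6, Temp=10]  = 4

4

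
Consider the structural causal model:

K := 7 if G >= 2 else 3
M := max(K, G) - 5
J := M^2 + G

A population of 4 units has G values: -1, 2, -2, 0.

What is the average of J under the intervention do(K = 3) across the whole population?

do(K=3) breaks K's dependence on G. With K=3 fixed, J across the units is 3, 6, 2, 4, mean 3.75.

3.75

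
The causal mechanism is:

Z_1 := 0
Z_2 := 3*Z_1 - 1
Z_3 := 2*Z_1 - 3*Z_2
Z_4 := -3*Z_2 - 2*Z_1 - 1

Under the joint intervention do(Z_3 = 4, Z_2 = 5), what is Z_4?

-16

The joint intervention fixes Z_3 = 4, Z_2 = 5, removing each variable's own equation.
Z_4 = -3*Z_2 - 2*Z_1 - 1  [with Z_2=5, Z_1=0]  = -16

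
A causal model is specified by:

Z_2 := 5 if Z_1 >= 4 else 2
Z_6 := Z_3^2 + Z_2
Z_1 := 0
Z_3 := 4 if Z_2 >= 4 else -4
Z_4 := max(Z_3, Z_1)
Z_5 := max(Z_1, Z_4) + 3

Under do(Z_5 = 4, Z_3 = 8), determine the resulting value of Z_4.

Under do(Z_5 = 4, Z_3 = 8), each intervened variable's structural equation is replaced by its fixed value.
Z_4 = max(Z_3, Z_1)  [with Z_3=8, Z_1=0]  = 8

8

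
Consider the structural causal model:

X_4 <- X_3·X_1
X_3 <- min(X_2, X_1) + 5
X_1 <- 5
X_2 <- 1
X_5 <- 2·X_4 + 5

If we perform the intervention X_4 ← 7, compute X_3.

Under do(X_4=7), the mechanism X_4 <- X_3·X_1 is discarded; X_4 is fixed at 7.
Since X_3 is not a descendant of the intervened variable, it is unaffected.
X_3 = min(X_2, X_1) + 5  [with X_2=1, X_1=5]  = 6

6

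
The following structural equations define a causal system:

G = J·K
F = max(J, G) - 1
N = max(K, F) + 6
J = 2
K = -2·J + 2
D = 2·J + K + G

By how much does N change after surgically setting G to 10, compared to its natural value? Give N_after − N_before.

do(G=10) replaces the equation G = J·K with the constant G = 10.
K = -2·J + 2  [with J=2]  = -2
F = max(J, G) - 1  [with J=2, G=10]  = 9
N = max(K, F) + 6  [with K=-2, F=9]  = 15
Without intervention: K = -2·J + 2  [with J=2]  = -2; G = J·K  [with J=2, K=-2]  = -4; F = max(J, G) - 1  [with J=2, G=-4]  = 1; N = max(K, F) + 6  [with K=-2, F=1]  = 7.
Change = 15 − 7 = 8.

8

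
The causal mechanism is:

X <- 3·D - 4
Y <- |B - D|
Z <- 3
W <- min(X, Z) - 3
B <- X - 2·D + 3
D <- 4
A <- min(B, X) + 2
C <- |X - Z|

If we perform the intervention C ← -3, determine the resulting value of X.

do(C=-3) replaces the equation C <- |X - Z| with the constant C = -3.
X is not downstream of the intervention, so its value is determined by the original equations.
X = 3·D - 4  [with D=4]  = 8

8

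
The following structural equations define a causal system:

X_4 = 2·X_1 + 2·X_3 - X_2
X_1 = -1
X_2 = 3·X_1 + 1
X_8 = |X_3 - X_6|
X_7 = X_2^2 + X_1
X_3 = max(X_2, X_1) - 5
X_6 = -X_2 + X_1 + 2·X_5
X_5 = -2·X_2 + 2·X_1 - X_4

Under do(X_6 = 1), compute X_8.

Intervening sets X_6 = 1 and removes its equation (X_6 = -X_2 + X_1 + 2·X_5).
X_2 = 3·X_1 + 1  [with X_1=-1]  = -2
X_3 = max(X_2, X_1) - 5  [with X_2=-2, X_1=-1]  = -6
X_8 = |X_3 - X_6|  [with X_3=-6, X_6=1]  = 7

7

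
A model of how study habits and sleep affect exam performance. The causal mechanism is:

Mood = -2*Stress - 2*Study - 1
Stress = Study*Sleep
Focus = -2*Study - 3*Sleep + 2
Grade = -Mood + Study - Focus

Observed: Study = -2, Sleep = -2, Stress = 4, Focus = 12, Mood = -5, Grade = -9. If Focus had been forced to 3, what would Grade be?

Under do(Focus=3), the mechanism Focus = -2*Study - 3*Sleep + 2 is discarded; Focus is fixed at 3.
Stress = Study*Sleep  [with Study=-2, Sleep=-2]  = 4
Mood = -2*Stress - 2*Study - 1  [with Stress=4, Study=-2]  = -5
Grade = -Mood + Study - Focus  [with Mood=-5, Study=-2, Focus=3]  = 0

0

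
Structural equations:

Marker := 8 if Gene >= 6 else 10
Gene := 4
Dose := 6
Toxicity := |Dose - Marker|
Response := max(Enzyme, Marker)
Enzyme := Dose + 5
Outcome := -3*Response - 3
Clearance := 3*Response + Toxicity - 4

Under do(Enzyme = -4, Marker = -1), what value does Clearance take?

0

Under do(Enzyme = -4, Marker = -1), each intervened variable's structural equation is replaced by its fixed value.
Response = max(Enzyme, Marker)  [with Enzyme=-4, Marker=-1]  = -1
Toxicity = |Dose - Marker|  [with Dose=6, Marker=-1]  = 7
Clearance = 3*Response + Toxicity - 4  [with Response=-1, Toxicity=7]  = 0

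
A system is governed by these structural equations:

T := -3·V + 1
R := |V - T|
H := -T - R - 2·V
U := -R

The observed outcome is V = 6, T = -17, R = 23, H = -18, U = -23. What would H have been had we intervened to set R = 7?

-2

The intervention breaks the incoming arrows to R: R := |V - T| no longer applies, and R = 7.
T = -3·V + 1  [with V=6]  = -17
H = -T - R - 2·V  [with T=-17, R=7, V=6]  = -2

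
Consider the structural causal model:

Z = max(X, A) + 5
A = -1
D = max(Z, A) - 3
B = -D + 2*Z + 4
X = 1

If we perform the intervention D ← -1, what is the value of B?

Intervening sets D = -1 and removes its equation (D = max(Z, A) - 3).
Z = max(X, A) + 5  [with X=1, A=-1]  = 6
B = -D + 2*Z + 4  [with D=-1, Z=6]  = 17

17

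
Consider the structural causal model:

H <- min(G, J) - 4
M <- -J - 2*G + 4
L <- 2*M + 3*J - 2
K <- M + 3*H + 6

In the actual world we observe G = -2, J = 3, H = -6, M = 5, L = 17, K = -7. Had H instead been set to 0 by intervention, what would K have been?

11

The intervention breaks the incoming arrows to H: H <- min(G, J) - 4 no longer applies, and H = 0.
M = -J - 2*G + 4  [with J=3, G=-2]  = 5
K = M + 3*H + 6  [with M=5, H=0]  = 11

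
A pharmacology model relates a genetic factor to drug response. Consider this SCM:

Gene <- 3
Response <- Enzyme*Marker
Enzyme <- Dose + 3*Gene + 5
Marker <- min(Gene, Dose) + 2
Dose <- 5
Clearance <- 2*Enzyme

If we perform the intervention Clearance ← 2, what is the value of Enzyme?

19

do(Clearance=2) replaces the equation Clearance <- 2*Enzyme with the constant Clearance = 2.
Enzyme is not downstream of the intervention, so its value is determined by the original equations.
Enzyme = Dose + 3*Gene + 5  [with Dose=5, Gene=3]  = 19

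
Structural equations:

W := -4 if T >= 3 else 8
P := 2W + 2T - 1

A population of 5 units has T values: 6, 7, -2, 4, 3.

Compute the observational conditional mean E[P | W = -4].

Conditioning on W=-4 selects the 4 unit(s) with T ∈ {6, 7, 4, 3}. Their P values: 3, 5, -1, -3. Mean = 1.

1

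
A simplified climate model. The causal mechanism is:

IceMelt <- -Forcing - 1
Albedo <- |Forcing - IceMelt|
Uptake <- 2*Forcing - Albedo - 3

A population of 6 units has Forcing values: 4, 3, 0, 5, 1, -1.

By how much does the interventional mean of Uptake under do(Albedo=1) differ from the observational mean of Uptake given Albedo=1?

5

Every unit gets Albedo=1 under the intervention. Uptake values become 4, 2, -4, 6, -2, -6; E[Uptake|do(Albedo=1)] = 0.
Conditioning on Albedo=1 selects the 2 unit(s) with Forcing ∈ {0, -1}. Their Uptake values: -4, -6. Mean = -5.
Difference = 0 − (-5) = 5.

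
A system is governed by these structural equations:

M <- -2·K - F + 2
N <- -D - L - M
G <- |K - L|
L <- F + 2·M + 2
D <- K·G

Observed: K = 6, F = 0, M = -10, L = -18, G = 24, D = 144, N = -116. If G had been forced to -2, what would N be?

40

Under do(G=-2), the mechanism G <- |K - L| is discarded; G is fixed at -2.
M = -2·K - F + 2  [with K=6, F=0]  = -10
L = F + 2·M + 2  [with F=0, M=-10]  = -18
D = K·G  [with K=6, G=-2]  = -12
N = -D - L - M  [with D=-12, L=-18, M=-10]  = 40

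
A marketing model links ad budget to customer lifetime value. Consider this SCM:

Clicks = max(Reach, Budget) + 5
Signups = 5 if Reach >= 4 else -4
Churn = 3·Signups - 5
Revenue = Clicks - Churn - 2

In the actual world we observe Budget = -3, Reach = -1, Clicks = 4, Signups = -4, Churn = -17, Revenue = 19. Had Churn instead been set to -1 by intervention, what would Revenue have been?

3

The intervention breaks the incoming arrows to Churn: Churn = 3·Signups - 5 no longer applies, and Churn = -1.
Clicks = max(Reach, Budget) + 5  [with Reach=-1, Budget=-3]  = 4
Revenue = Clicks - Churn - 2  [with Clicks=4, Churn=-1]  = 3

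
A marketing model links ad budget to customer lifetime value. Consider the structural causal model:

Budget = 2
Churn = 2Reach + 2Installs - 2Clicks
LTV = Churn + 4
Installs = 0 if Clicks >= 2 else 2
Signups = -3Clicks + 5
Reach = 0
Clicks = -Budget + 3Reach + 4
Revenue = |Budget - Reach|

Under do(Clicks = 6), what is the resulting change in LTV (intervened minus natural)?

-8

The intervention breaks the incoming arrows to Clicks: Clicks = -Budget + 3Reach + 4 no longer applies, and Clicks = 6.
Installs = 0 if Clicks >= 2 else 2  [with Clicks=6]  = 0
Churn = 2Reach + 2Installs - 2Clicks  [with Reach=0, Installs=0, Clicks=6]  = -12
LTV = Churn + 4  [with Churn=-12]  = -8
Without intervention: Clicks = -Budget + 3Reach + 4  [with Budget=2, Reach=0]  = 2; Installs = 0 if Clicks >= 2 else 2  [with Clicks=2]  = 0; Churn = 2Reach + 2Installs - 2Clicks  [with Reach=0, Installs=0, Clicks=2]  = -4; LTV = Churn + 4  [with Churn=-4]  = 0.
Change = -8 − 0 = -8.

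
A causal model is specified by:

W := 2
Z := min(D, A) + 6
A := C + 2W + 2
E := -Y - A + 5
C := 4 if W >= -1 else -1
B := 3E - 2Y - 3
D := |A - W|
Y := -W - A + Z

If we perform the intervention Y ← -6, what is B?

12

Intervening sets Y = -6 and removes its equation (Y := -W - A + Z).
C = 4 if W >= -1 else -1  [with W=2]  = 4
A = C + 2W + 2  [with C=4, W=2]  = 10
E = -Y - A + 5  [with Y=-6, A=10]  = 1
B = 3E - 2Y - 3  [with E=1, Y=-6]  = 12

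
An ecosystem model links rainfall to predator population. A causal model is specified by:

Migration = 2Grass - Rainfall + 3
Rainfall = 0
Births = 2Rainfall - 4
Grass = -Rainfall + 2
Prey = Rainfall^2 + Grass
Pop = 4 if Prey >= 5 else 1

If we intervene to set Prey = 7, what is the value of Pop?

The intervention breaks the incoming arrows to Prey: Prey = Rainfall^2 + Grass no longer applies, and Prey = 7.
Pop = 4 if Prey >= 5 else 1  [with Prey=7]  = 4

4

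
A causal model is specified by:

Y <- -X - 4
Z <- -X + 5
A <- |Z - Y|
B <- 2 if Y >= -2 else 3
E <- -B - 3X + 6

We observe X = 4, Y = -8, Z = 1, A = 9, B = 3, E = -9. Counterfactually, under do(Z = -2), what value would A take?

6

The intervention breaks the incoming arrows to Z: Z <- -X + 5 no longer applies, and Z = -2.
Y = -X - 4  [with X=4]  = -8
A = |Z - Y|  [with Z=-2, Y=-8]  = 6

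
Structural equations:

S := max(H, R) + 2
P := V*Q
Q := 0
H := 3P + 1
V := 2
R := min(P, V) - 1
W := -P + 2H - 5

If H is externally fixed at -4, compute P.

do(H=-4) replaces the equation H := 3P + 1 with the constant H = -4.
P is not downstream of the intervention, so its value is determined by the original equations.
P = V*Q  [with V=2, Q=0]  = 0

0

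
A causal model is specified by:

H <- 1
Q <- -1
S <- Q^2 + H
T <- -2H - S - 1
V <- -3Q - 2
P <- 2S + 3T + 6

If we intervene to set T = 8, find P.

Under do(T=8), the mechanism T <- -2H - S - 1 is discarded; T is fixed at 8.
S = Q^2 + H  [with Q=-1, H=1]  = 2
P = 2S + 3T + 6  [with S=2, T=8]  = 34

34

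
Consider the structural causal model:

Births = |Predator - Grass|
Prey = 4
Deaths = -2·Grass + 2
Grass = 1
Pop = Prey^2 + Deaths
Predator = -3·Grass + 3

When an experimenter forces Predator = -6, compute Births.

The intervention breaks the incoming arrows to Predator: Predator = -3·Grass + 3 no longer applies, and Predator = -6.
Births = |Predator - Grass|  [with Predator=-6, Grass=1]  = 7

7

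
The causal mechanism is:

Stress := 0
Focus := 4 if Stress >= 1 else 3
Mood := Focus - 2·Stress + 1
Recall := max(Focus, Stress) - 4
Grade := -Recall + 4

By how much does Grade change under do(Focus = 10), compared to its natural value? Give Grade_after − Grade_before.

-7

do(Focus=10) replaces the equation Focus := 4 if Stress >= 1 else 3 with the constant Focus = 10.
Recall = max(Focus, Stress) - 4  [with Focus=10, Stress=0]  = 6
Grade = -Recall + 4  [with Recall=6]  = -2
Without intervention: Focus = 4 if Stress >= 1 else 3  [with Stress=0]  = 3; Recall = max(Focus, Stress) - 4  [with Focus=3, Stress=0]  = -1; Grade = -Recall + 4  [with Recall=-1]  = 5.
Change = -2 − 5 = -7.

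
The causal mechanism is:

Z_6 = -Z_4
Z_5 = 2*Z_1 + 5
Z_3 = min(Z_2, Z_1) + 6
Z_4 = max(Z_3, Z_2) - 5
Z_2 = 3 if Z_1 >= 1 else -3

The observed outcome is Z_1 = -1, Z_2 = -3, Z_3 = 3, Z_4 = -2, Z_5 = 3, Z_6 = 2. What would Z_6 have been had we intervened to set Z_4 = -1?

Under do(Z_4=-1), the mechanism Z_4 = max(Z_3, Z_2) - 5 is discarded; Z_4 is fixed at -1.
Z_6 = -Z_4  [with Z_4=-1]  = 1

1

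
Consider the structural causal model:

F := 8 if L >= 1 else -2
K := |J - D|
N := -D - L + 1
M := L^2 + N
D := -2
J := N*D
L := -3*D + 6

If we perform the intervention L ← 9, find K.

14

Under do(L=9), the mechanism L := -3*D + 6 is discarded; L is fixed at 9.
N = -D - L + 1  [with D=-2, L=9]  = -6
J = N*D  [with N=-6, D=-2]  = 12
K = |J - D|  [with J=12, D=-2]  = 14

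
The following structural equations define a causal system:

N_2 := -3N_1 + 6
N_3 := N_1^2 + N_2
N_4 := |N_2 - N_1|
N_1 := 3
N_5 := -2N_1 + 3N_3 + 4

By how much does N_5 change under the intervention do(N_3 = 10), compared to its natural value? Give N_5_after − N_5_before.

do(N_3=10) replaces the equation N_3 := N_1^2 + N_2 with the constant N_3 = 10.
N_5 = -2N_1 + 3N_3 + 4  [with N_1=3, N_3=10]  = 28
Without intervention: N_2 = -3N_1 + 6  [with N_1=3]  = -3; N_3 = N_1^2 + N_2  [with N_1=3, N_2=-3]  = 6; N_5 = -2N_1 + 3N_3 + 4  [with N_1=3, N_3=6]  = 16.
Change = 28 − 16 = 12.

12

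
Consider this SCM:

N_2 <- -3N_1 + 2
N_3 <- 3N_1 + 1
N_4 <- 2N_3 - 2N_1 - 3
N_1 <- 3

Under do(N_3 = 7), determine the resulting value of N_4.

5

The intervention breaks the incoming arrows to N_3: N_3 <- 3N_1 + 1 no longer applies, and N_3 = 7.
N_4 = 2N_3 - 2N_1 - 3  [with N_3=7, N_1=3]  = 5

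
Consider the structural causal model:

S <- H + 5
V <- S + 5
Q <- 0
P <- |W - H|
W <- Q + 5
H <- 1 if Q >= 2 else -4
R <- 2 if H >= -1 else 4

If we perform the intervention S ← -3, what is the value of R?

4

do(S=-3) replaces the equation S <- H + 5 with the constant S = -3.
No directed path runs from S to R, so R keeps its natural value.
H = 1 if Q >= 2 else -4  [with Q=0]  = -4
R = 2 if H >= -1 else 4  [with H=-4]  = 4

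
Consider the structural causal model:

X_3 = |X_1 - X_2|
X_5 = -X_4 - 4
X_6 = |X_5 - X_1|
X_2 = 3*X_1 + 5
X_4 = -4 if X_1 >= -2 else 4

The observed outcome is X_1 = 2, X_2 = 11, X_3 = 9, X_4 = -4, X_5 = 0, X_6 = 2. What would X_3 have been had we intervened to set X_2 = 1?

1

The intervention breaks the incoming arrows to X_2: X_2 = 3*X_1 + 5 no longer applies, and X_2 = 1.
X_3 = |X_1 - X_2|  [with X_1=2, X_2=1]  = 1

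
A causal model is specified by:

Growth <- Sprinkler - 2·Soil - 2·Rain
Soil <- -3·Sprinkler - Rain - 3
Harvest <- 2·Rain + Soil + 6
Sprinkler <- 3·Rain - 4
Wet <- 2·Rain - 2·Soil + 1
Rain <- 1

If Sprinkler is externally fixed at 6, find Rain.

1

Under do(Sprinkler=6), the mechanism Sprinkler <- 3·Rain - 4 is discarded; Sprinkler is fixed at 6.
Rain is not downstream of the intervention, so its value is determined by the original equations.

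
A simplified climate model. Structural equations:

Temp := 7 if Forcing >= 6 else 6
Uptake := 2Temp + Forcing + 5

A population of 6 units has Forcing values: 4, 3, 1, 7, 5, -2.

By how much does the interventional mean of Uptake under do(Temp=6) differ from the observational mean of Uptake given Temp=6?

do(Temp=6) breaks Temp's dependence on Forcing. With Temp=6 fixed, Uptake across the units is 21, 20, 18, 24, 22, 15, mean 20.
Conditioning on Temp=6 selects the 5 unit(s) with Forcing ∈ {4, 3, 1, 5, -2}. Their Uptake values: 21, 20, 18, 22, 15. Mean = 19.2.
Difference = 20 − 19.2 = 0.8.

0.8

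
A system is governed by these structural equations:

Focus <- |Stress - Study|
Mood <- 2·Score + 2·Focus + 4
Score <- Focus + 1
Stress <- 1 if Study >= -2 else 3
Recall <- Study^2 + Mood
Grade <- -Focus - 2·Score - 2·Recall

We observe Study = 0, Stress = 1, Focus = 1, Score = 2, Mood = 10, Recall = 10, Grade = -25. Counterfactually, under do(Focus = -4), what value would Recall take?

-10

The intervention breaks the incoming arrows to Focus: Focus <- |Stress - Study| no longer applies, and Focus = -4.
Score = Focus + 1  [with Focus=-4]  = -3
Mood = 2·Score + 2·Focus + 4  [with Score=-3, Focus=-4]  = -10
Recall = Study^2 + Mood  [with Study=0, Mood=-10]  = -10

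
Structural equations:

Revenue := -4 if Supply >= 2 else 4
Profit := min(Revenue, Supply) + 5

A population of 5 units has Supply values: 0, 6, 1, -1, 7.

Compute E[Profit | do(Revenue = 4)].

Every unit gets Revenue=4 under the intervention. Profit values become 5, 9, 6, 4, 9; E[Profit|do(Revenue=4)] = 6.6.

6.6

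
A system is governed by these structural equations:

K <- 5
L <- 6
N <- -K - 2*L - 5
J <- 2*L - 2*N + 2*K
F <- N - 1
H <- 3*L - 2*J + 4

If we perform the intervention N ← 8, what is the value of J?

The intervention breaks the incoming arrows to N: N <- -K - 2*L - 5 no longer applies, and N = 8.
J = 2*L - 2*N + 2*K  [with L=6, N=8, K=5]  = 6

6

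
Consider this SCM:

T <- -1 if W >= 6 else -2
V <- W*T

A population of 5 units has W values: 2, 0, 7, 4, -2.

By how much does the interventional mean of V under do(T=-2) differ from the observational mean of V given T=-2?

Every unit gets T=-2 under the intervention. V values become -4, 0, -14, -8, 4; E[V|do(T=-2)] = -4.4.
E[V|T=-2] averages over only the 4 units with T=-2 (W = 2, 0, 4, -2): V = -4, 0, -8, 4, mean -2.
Difference = -4.4 − (-2) = -2.4.

-2.4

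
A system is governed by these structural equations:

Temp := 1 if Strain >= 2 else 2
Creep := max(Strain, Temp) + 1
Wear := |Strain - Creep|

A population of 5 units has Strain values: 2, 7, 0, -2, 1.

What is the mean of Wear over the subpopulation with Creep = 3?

Observing Creep=3 restricts to units where Creep's equation naturally yields 3: Strain ∈ {2, 0, -2, 1}. In that subpopulation Wear = 1, 3, 5, 2, mean 2.75.

2.75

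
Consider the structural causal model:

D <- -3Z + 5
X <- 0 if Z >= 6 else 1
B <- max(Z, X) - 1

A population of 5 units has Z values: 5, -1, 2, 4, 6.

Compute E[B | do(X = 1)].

Every unit gets X=1 under the intervention. B values become 4, 0, 1, 3, 5; E[B|do(X=1)] = 2.6.

2.6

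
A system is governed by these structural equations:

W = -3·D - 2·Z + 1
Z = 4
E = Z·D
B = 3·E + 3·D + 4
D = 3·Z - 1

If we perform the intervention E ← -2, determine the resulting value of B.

31

Intervening sets E = -2 and removes its equation (E = Z·D).
D = 3·Z - 1  [with Z=4]  = 11
B = 3·E + 3·D + 4  [with E=-2, D=11]  = 31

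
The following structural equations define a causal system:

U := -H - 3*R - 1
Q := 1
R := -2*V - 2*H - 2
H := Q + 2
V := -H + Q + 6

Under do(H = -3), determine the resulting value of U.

50

do(H=-3) replaces the equation H := Q + 2 with the constant H = -3.
V = -H + Q + 6  [with H=-3, Q=1]  = 10
R = -2*V - 2*H - 2  [with V=10, H=-3]  = -16
U = -H - 3*R - 1  [with H=-3, R=-16]  = 50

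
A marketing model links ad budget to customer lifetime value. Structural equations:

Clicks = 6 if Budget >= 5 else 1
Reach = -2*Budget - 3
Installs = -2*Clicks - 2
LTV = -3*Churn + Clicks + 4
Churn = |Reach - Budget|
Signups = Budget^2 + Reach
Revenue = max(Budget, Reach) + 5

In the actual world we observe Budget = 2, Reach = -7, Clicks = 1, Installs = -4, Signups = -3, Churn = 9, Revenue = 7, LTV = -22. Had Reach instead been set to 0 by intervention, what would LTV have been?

-1

do(Reach=0) replaces the equation Reach = -2*Budget - 3 with the constant Reach = 0.
Clicks = 6 if Budget >= 5 else 1  [with Budget=2]  = 1
Churn = |Reach - Budget|  [with Reach=0, Budget=2]  = 2
LTV = -3*Churn + Clicks + 4  [with Churn=2, Clicks=1]  = -1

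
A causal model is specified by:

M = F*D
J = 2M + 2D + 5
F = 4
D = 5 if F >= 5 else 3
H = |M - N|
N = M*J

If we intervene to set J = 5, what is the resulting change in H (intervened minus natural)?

-360

Under do(J=5), the mechanism J = 2M + 2D + 5 is discarded; J is fixed at 5.
D = 5 if F >= 5 else 3  [with F=4]  = 3
M = F*D  [with F=4, D=3]  = 12
N = M*J  [with M=12, J=5]  = 60
H = |M - N|  [with M=12, N=60]  = 48
Without intervention: D = 5 if F >= 5 else 3  [with F=4]  = 3; M = F*D  [with F=4, D=3]  = 12; J = 2M + 2D + 5  [with M=12, D=3]  = 35; N = M*J  [with M=12, J=35]  = 420; H = |M - N|  [with M=12, N=420]  = 408.
Change = 48 − 408 = -360.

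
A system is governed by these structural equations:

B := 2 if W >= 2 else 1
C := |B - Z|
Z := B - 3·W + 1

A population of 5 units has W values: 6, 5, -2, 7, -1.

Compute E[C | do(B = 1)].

12.4

Every unit gets B=1 under the intervention. C values become 17, 14, 7, 20, 4; E[C|do(B=1)] = 12.4.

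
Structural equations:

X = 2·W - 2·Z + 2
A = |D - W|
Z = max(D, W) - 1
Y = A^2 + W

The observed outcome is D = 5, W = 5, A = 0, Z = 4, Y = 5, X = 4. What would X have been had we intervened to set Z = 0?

Under do(Z=0), the mechanism Z = max(D, W) - 1 is discarded; Z is fixed at 0.
X = 2·W - 2·Z + 2  [with W=5, Z=0]  = 12

12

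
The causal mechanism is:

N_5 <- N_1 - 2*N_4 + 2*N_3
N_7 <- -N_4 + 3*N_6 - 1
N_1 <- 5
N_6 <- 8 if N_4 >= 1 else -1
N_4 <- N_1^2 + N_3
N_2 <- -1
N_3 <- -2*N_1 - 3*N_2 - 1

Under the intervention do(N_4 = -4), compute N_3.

-8

Under do(N_4=-4), the mechanism N_4 <- N_1^2 + N_3 is discarded; N_4 is fixed at -4.
Since N_3 is not a descendant of the intervened variable, it is unaffected.
N_3 = -2*N_1 - 3*N_2 - 1  [with N_1=5, N_2=-1]  = -8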